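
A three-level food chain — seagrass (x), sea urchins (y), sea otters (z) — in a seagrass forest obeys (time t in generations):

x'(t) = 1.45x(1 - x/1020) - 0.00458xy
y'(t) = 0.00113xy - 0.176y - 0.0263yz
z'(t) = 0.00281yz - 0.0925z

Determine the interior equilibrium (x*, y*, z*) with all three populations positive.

From dz/dt = 0: 0.00281y* = 0.0925, so y* = 32.9.
From dx/dt = 0: 1.45(1 - x*/1020) = 0.00458·32.9, giving x* = 1020·(1 - 0.104) = 914.
From dy/dt = 0: 0.00113·914 - 0.176 = 0.0263z*, so z* = 0.857/0.0263 = 32.6.

x* ≈ 914, y* ≈ 32.9, z* ≈ 32.6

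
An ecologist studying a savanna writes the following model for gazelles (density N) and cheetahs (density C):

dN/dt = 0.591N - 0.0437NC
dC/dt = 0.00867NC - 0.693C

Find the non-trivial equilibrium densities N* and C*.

N* ≈ 79.9, C* ≈ 13.5

Set dC/dt = 0 with C > 0: 0.00867N - 0.693 = 0, so N* = 0.693/0.00867 = 79.9.
Set dN/dt = 0 with N > 0: 0.591 - 0.0437C = 0, so C* = 0.591/0.0437 = 13.5.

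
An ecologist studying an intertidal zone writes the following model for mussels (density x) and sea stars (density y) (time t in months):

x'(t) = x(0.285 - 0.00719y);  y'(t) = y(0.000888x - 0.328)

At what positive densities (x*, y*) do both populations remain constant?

Set dy/dt = 0 with y > 0: 0.000888x - 0.328 = 0, so x* = 0.328/0.000888 = 369.
Set dx/dt = 0 with x > 0: 0.285 - 0.00719y = 0, so y* = 0.285/0.00719 = 39.6.

x* ≈ 369, y* ≈ 39.6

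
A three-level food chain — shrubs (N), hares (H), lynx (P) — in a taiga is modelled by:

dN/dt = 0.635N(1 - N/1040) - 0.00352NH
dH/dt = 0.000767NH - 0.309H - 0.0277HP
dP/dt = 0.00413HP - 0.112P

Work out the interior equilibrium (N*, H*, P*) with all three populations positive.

N* ≈ 884, H* ≈ 27.1, P* ≈ 13.3

From dP/dt = 0: 0.00413H* = 0.112, so H* = 27.1.
From dN/dt = 0: 0.635(1 - N*/1040) = 0.00352·27.1, giving N* = 1040·(1 - 0.15) = 884.
From dH/dt = 0: 0.000767·884 - 0.309 = 0.0277P*, so P* = 0.369/0.0277 = 13.3.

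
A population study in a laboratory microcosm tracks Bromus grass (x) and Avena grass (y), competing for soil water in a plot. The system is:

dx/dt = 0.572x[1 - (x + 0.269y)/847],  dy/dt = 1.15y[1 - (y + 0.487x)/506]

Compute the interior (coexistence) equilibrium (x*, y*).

Setting both brackets to zero gives the nullclines x + 0.269y = 847 and 0.487x + y = 506.
Substituting y = 506 - 0.487x into the first: x(1 - 0.269·0.487) = 847 - 0.269·506.
So x* = 711/0.869 = 818, and then y* = 506 - 0.487·818 = 108.

x* ≈ 818, y* ≈ 108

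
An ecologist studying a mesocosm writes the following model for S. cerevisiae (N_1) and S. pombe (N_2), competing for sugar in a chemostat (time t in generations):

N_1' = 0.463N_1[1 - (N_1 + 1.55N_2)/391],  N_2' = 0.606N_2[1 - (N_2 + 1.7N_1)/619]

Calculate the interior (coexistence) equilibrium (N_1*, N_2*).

N_1* ≈ 348, N_2* ≈ 28

Setting both brackets to zero gives the nullclines N_1 + 1.55N_2 = 391 and 1.7N_1 + N_2 = 619.
Substituting N_2 = 619 - 1.7N_1 into the first: N_1(1 - 1.55·1.7) = 391 - 1.55·619.
So N_1* = -568/-1.63 = 348, and then N_2* = 619 - 1.7·348 = 28.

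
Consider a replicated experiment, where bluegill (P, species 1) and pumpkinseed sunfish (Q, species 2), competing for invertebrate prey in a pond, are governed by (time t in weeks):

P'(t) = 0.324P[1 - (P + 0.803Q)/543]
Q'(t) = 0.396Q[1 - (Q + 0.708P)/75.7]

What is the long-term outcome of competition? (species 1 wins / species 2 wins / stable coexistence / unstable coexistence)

species 1 excludes species 2

Compare the nullcline intercepts: K1/α12 = 543/0.803 = 676 > K2 = 75.7; K2/α21 = 75.7/0.708 = 107 < K1 = 543.
Since the inequalities point opposite ways, species 1 can invade but species 2 cannot.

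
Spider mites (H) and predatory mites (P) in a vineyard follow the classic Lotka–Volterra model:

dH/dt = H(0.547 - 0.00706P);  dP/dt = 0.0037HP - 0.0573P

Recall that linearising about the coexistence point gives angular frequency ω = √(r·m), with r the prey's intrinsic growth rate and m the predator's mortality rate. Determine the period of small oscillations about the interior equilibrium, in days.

Here r = 0.547 and m = 0.0573, so r·m = 0.0313.
ω = √0.0313 = 0.177 per day, hence T = 2π/ω ≈ 35.5 days.

T ≈ 35.5 days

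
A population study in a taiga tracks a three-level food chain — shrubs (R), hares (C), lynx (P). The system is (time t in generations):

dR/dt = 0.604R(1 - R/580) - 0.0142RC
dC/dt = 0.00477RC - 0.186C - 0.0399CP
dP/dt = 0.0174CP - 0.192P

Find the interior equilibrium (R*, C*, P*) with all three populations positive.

From dP/dt = 0: 0.0174C* = 0.192, so C* = 11.
From dR/dt = 0: 0.604(1 - R*/580) = 0.0142·11, giving R* = 580·(1 - 0.259) = 430.
From dC/dt = 0: 0.00477·430 - 0.186 = 0.0399P*, so P* = 1.86/0.0399 = 46.7.

R* ≈ 430, C* ≈ 11, P* ≈ 46.7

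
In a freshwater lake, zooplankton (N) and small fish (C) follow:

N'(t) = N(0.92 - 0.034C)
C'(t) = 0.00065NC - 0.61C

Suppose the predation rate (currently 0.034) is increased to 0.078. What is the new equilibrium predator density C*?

At the interior fixed point, setting dN/dt = 0 with N > 0 fixes C* = (prey growth rate)/(NC coefficient) — independent of the other coefficients.
With the change, C* = 0.92/0.078 = 11.8; it falls from 27.1.

C* ≈ 11.8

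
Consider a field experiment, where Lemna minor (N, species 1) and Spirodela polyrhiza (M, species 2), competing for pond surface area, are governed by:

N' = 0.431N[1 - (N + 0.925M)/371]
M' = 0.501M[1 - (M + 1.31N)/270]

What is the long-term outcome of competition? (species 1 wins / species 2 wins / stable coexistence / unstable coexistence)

Compare the nullcline intercepts: K1/α12 = 371/0.925 = 401 > K2 = 270; K2/α21 = 270/1.31 = 206 < K1 = 371.
Since the inequalities point opposite ways, species 1 can invade but species 2 cannot.

species 1 excludes species 2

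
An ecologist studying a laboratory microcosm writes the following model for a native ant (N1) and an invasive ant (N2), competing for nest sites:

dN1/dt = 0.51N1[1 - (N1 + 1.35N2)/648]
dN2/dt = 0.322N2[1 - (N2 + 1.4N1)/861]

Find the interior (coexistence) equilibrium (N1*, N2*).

Setting both brackets to zero gives the nullclines N1 + 1.35N2 = 648 and 1.4N1 + N2 = 861.
Substituting N2 = 861 - 1.4N1 into the first: N1(1 - 1.35·1.4) = 648 - 1.35·861.
So N1* = -514/-0.89 = 578, and then N2* = 861 - 1.4·578 = 51.9.

N1* ≈ 578, N2* ≈ 51.9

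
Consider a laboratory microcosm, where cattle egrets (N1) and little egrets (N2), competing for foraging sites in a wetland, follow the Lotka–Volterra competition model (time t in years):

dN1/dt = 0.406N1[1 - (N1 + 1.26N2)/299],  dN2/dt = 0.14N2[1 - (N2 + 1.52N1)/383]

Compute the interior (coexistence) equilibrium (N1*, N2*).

Setting both brackets to zero gives the nullclines N1 + 1.26N2 = 299 and 1.52N1 + N2 = 383.
Substituting N2 = 383 - 1.52N1 into the first: N1(1 - 1.26·1.52) = 299 - 1.26·383.
So N1* = -184/-0.915 = 201, and then N2* = 383 - 1.52·201 = 78.1.

N1* ≈ 201, N2* ≈ 78.1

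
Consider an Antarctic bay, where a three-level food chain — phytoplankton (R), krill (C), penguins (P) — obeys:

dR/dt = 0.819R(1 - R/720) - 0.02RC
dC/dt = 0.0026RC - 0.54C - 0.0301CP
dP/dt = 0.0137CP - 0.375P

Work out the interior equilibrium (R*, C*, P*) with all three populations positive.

R* ≈ 239, C* ≈ 27.4, P* ≈ 2.68

From dP/dt = 0: 0.0137C* = 0.375, so C* = 27.4.
From dR/dt = 0: 0.819(1 - R*/720) = 0.02·27.4, giving R* = 720·(1 - 0.668) = 239.
From dC/dt = 0: 0.0026·239 - 0.54 = 0.0301P*, so P* = 0.0807/0.0301 = 2.68.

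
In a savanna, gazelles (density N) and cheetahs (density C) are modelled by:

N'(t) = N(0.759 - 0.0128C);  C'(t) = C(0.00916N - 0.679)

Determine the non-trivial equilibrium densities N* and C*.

N* ≈ 74.1, C* ≈ 59.3

Set dC/dt = 0 with C > 0: 0.00916N - 0.679 = 0, so N* = 0.679/0.00916 = 74.1.
Set dN/dt = 0 with N > 0: 0.759 - 0.0128C = 0, so C* = 0.759/0.0128 = 59.3.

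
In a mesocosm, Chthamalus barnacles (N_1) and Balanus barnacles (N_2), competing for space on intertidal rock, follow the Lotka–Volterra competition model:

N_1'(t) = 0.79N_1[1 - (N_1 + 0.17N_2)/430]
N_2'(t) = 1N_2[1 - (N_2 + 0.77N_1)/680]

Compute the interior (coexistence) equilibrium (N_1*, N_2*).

N_1* ≈ 362, N_2* ≈ 401

Setting both brackets to zero gives the nullclines N_1 + 0.17N_2 = 430 and 0.77N_1 + N_2 = 680.
Substituting N_2 = 680 - 0.77N_1 into the first: N_1(1 - 0.17·0.77) = 430 - 0.17·680.
So N_1* = 314/0.869 = 362, and then N_2* = 680 - 0.77·362 = 401.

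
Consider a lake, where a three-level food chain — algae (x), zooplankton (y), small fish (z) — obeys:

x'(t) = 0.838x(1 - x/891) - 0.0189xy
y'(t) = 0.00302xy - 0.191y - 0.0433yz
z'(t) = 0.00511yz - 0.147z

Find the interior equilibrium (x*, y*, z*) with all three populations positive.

x* ≈ 313, y* ≈ 28.8, z* ≈ 17.4

From dz/dt = 0: 0.00511y* = 0.147, so y* = 28.8.
From dx/dt = 0: 0.838(1 - x*/891) = 0.0189·28.8, giving x* = 891·(1 - 0.649) = 313.
From dy/dt = 0: 0.00302·313 - 0.191 = 0.0433z*, so z* = 0.754/0.0433 = 17.4.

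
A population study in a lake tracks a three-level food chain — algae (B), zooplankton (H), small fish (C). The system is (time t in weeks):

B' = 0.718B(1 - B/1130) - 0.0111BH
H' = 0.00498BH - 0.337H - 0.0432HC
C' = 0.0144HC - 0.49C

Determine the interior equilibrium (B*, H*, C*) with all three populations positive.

B* ≈ 536, H* ≈ 34, C* ≈ 53.9

From dC/dt = 0: 0.0144H* = 0.49, so H* = 34.
From dB/dt = 0: 0.718(1 - B*/1130) = 0.0111·34, giving B* = 1130·(1 - 0.526) = 536.
From dH/dt = 0: 0.00498·536 - 0.337 = 0.0432C*, so C* = 2.33/0.0432 = 53.9.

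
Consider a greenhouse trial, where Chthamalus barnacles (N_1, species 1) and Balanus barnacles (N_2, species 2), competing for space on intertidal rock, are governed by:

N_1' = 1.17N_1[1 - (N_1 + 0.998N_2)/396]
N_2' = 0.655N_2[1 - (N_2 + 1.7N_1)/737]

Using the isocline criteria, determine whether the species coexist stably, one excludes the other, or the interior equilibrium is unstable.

species 2 excludes species 1

Compare the nullcline intercepts: K1/α12 = 396/0.998 = 397 < K2 = 737; K2/α21 = 737/1.7 = 434 > K1 = 396.
Since the inequalities point opposite ways, species 2 can invade but species 1 cannot.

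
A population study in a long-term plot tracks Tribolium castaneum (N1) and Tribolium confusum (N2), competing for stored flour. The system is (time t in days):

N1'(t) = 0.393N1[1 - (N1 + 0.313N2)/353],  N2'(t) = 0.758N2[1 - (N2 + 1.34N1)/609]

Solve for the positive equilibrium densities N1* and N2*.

N1* ≈ 280, N2* ≈ 234

Setting both brackets to zero gives the nullclines N1 + 0.313N2 = 353 and 1.34N1 + N2 = 609.
Substituting N2 = 609 - 1.34N1 into the first: N1(1 - 0.313·1.34) = 353 - 0.313·609.
So N1* = 162/0.581 = 280, and then N2* = 609 - 1.34·280 = 234.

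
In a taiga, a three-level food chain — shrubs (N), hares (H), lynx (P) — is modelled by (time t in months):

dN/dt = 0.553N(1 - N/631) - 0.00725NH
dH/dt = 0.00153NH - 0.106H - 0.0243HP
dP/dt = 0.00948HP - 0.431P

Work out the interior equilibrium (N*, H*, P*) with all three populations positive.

From dP/dt = 0: 0.00948H* = 0.431, so H* = 45.5.
From dN/dt = 0: 0.553(1 - N*/631) = 0.00725·45.5, giving N* = 631·(1 - 0.596) = 255.
From dH/dt = 0: 0.00153·255 - 0.106 = 0.0243P*, so P* = 0.284/0.0243 = 11.7.

N* ≈ 255, H* ≈ 45.5, P* ≈ 11.7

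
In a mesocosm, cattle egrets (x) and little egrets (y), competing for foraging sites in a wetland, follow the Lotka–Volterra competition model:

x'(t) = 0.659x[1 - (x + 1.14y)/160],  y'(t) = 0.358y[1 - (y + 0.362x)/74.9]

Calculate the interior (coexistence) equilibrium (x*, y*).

x* ≈ 127, y* ≈ 28.9

Setting both brackets to zero gives the nullclines x + 1.14y = 160 and 0.362x + y = 74.9.
Substituting y = 74.9 - 0.362x into the first: x(1 - 1.14·0.362) = 160 - 1.14·74.9.
So x* = 74.6/0.587 = 127, and then y* = 74.9 - 0.362·127 = 28.9.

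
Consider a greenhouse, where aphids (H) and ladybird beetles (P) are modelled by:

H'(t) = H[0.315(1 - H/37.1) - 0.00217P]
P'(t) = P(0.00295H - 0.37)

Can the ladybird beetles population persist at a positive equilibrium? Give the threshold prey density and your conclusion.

The predator equation gives dP/dt > 0 only when H > 0.37/0.00295 = 125.
Without the predator, H → K = 37.1. Since 37.1 < 125, the predator cannot invade.

Threshold H = 125; K < 125, so no, the predator goes extinct.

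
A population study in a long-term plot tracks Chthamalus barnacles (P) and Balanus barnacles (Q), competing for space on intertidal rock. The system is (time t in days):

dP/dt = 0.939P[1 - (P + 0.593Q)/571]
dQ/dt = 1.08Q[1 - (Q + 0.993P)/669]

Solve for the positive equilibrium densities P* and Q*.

P* ≈ 424, Q* ≈ 248

Setting both brackets to zero gives the nullclines P + 0.593Q = 571 and 0.993P + Q = 669.
Substituting Q = 669 - 0.993P into the first: P(1 - 0.593·0.993) = 571 - 0.593·669.
So P* = 174/0.411 = 424, and then Q* = 669 - 0.993·424 = 248.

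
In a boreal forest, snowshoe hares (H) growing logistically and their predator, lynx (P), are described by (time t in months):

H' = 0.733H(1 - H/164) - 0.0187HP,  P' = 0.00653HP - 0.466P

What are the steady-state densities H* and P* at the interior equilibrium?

H* ≈ 71.4, P* ≈ 22.1

From dP/dt = 0 with P > 0: 0.00653H* = 0.466, so H* = 71.4.
Substitute into dH/dt = 0: 0.733(1 - 71.4/164) = 0.0187P*.
The bracket is 0.565, giving P* = 0.414/0.0187 = 22.1.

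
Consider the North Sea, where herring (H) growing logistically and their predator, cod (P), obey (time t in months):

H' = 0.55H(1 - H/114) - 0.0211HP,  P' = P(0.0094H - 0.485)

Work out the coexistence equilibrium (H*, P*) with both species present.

From dP/dt = 0 with P > 0: 0.0094H* = 0.485, so H* = 51.6.
Substitute into dH/dt = 0: 0.55(1 - 51.6/114) = 0.0211P*.
The bracket is 0.547, giving P* = 0.301/0.0211 = 14.3.

H* ≈ 51.6, P* ≈ 14.3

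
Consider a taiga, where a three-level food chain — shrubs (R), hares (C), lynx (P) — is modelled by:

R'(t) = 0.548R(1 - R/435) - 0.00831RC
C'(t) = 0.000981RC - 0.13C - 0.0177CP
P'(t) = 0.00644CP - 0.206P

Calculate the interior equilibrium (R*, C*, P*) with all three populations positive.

From dP/dt = 0: 0.00644C* = 0.206, so C* = 32.
From dR/dt = 0: 0.548(1 - R*/435) = 0.00831·32, giving R* = 435·(1 - 0.485) = 224.
From dC/dt = 0: 0.000981·224 - 0.13 = 0.0177P*, so P* = 0.0897/0.0177 = 5.07.

R* ≈ 224, C* ≈ 32, P* ≈ 5.07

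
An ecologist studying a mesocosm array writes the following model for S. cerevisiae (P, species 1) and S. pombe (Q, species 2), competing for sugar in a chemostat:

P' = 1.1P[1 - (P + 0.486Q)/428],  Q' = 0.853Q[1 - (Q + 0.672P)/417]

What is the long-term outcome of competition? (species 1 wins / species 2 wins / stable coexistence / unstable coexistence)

stable coexistence

Compare the nullcline intercepts: K1/α12 = 428/0.486 = 881 > K2 = 417; K2/α21 = 417/0.672 = 621 > K1 = 428.
Since both inequalities hold, each species can invade when rare, so the interior equilibrium is stable.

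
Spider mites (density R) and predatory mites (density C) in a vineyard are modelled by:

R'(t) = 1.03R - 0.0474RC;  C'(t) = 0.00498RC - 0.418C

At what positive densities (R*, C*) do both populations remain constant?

Set dC/dt = 0 with C > 0: 0.00498R - 0.418 = 0, so R* = 0.418/0.00498 = 83.9.
Set dR/dt = 0 with R > 0: 1.03 - 0.0474C = 0, so C* = 1.03/0.0474 = 21.7.

R* ≈ 83.9, C* ≈ 21.7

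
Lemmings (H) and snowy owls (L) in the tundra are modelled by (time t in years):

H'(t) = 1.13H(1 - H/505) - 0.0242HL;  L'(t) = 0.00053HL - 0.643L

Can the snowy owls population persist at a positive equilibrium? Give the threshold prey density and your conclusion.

The predator equation gives dL/dt > 0 only when H > 0.643/0.00053 = 1210.
Without the predator, H → K = 505. Since 505 < 1210, the predator cannot invade.

Threshold H = 1210; K < 1210, so no, the predator goes extinct.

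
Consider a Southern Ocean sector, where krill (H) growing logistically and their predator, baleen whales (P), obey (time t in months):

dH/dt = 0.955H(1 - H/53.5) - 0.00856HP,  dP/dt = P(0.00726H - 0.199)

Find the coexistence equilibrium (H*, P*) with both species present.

H* ≈ 27.4, P* ≈ 54.4

From dP/dt = 0 with P > 0: 0.00726H* = 0.199, so H* = 27.4.
Substitute into dH/dt = 0: 0.955(1 - 27.4/53.5) = 0.00856P*.
The bracket is 0.488, giving P* = 0.466/0.00856 = 54.4.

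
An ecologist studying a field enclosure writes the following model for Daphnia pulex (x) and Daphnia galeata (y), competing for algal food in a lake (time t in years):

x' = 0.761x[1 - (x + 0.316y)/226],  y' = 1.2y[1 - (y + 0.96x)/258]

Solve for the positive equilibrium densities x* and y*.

Setting both brackets to zero gives the nullclines x + 0.316y = 226 and 0.96x + y = 258.
Substituting y = 258 - 0.96x into the first: x(1 - 0.316·0.96) = 226 - 0.316·258.
So x* = 144/0.697 = 207, and then y* = 258 - 0.96·207 = 58.9.

x* ≈ 207, y* ≈ 58.9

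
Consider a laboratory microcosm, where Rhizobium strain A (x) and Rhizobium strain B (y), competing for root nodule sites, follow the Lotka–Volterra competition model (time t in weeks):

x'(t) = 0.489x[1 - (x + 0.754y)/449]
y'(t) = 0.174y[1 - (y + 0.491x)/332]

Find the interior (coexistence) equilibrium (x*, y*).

x* ≈ 315, y* ≈ 177

Setting both brackets to zero gives the nullclines x + 0.754y = 449 and 0.491x + y = 332.
Substituting y = 332 - 0.491x into the first: x(1 - 0.754·0.491) = 449 - 0.754·332.
So x* = 199/0.63 = 315, and then y* = 332 - 0.491·315 = 177.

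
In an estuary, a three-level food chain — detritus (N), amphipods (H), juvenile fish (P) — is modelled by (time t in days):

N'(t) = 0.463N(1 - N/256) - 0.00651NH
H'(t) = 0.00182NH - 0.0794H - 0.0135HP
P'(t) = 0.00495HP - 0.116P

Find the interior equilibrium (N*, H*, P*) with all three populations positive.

N* ≈ 172, H* ≈ 23.4, P* ≈ 17.3

From dP/dt = 0: 0.00495H* = 0.116, so H* = 23.4.
From dN/dt = 0: 0.463(1 - N*/256) = 0.00651·23.4, giving N* = 256·(1 - 0.329) = 172.
From dH/dt = 0: 0.00182·172 - 0.0794 = 0.0135P*, so P* = 0.233/0.0135 = 17.3.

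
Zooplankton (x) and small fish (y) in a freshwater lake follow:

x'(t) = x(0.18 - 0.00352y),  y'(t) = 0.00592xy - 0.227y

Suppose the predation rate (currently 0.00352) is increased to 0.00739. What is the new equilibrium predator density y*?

y* ≈ 24.4

At the interior fixed point, setting dx/dt = 0 with x > 0 fixes y* = (prey growth rate)/(xy coefficient) — independent of the other coefficients.
With the change, y* = 0.18/0.00739 = 24.4; it falls from 51.1.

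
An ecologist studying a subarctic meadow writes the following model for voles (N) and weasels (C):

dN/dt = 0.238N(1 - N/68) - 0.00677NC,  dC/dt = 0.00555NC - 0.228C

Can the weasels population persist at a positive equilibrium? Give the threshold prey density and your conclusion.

Threshold N = 41.1; K > 41.1, so yes, the predator persists.

The predator equation gives dC/dt > 0 only when N > 0.228/0.00555 = 41.1.
Without the predator, N → K = 68. Since 68 > 41.1, the predator can invade and persist.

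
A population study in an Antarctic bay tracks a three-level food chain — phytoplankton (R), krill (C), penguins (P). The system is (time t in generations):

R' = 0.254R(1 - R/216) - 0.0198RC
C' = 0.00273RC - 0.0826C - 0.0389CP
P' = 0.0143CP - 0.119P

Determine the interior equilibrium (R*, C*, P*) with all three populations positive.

R* ≈ 75.9, C* ≈ 8.32, P* ≈ 3.2

From dP/dt = 0: 0.0143C* = 0.119, so C* = 8.32.
From dR/dt = 0: 0.254(1 - R*/216) = 0.0198·8.32, giving R* = 216·(1 - 0.649) = 75.9.
From dC/dt = 0: 0.00273·75.9 - 0.0826 = 0.0389P*, so P* = 0.125/0.0389 = 3.2.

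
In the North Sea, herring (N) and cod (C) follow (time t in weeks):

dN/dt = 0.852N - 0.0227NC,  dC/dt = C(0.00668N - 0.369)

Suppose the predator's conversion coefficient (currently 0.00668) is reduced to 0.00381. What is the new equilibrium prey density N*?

At the interior fixed point, setting dC/dt = 0 with C > 0 fixes N* = (predator death rate)/(NC coefficient) — independent of the other coefficients.
With the change, N* = 0.369/0.00381 = 96.9; it rises from 55.2.

N* ≈ 96.9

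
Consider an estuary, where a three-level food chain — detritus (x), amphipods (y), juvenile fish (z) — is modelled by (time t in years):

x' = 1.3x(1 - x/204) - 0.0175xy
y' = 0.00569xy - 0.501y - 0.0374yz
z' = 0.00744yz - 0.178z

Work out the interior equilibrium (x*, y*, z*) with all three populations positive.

x* ≈ 138, y* ≈ 23.9, z* ≈ 7.64

From dz/dt = 0: 0.00744y* = 0.178, so y* = 23.9.
From dx/dt = 0: 1.3(1 - x*/204) = 0.0175·23.9, giving x* = 204·(1 - 0.322) = 138.
From dy/dt = 0: 0.00569·138 - 0.501 = 0.0374z*, so z* = 0.286/0.0374 = 7.64.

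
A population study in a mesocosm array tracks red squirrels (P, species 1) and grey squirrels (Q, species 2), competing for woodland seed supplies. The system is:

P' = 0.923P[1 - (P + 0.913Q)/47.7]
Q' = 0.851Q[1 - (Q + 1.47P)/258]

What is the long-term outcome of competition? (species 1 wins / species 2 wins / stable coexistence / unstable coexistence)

species 2 excludes species 1

Compare the nullcline intercepts: K1/α12 = 47.7/0.913 = 52.2 < K2 = 258; K2/α21 = 258/1.47 = 176 > K1 = 47.7.
Since the inequalities point opposite ways, species 2 can invade but species 1 cannot.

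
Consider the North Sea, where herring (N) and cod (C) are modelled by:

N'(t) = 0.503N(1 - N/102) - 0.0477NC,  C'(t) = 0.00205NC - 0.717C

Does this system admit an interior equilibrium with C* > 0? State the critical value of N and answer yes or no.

The predator equation gives dC/dt > 0 only when N > 0.717/0.00205 = 350.
Without the predator, N → K = 102. Since 102 < 350, the predator cannot invade.

Threshold N = 350; K < 350, so no, the predator goes extinct.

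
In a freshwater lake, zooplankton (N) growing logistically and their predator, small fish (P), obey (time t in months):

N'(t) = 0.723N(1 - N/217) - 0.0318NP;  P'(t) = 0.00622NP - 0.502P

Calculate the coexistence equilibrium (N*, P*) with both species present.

N* ≈ 80.7, P* ≈ 14.3

From dP/dt = 0 with P > 0: 0.00622N* = 0.502, so N* = 80.7.
Substitute into dN/dt = 0: 0.723(1 - 80.7/217) = 0.0318P*.
The bracket is 0.628, giving P* = 0.454/0.0318 = 14.3.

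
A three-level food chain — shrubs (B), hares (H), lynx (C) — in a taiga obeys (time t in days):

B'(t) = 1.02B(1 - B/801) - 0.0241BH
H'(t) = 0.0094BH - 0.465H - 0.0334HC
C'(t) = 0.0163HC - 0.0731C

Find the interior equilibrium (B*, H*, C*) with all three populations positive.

B* ≈ 716, H* ≈ 4.48, C* ≈ 188

From dC/dt = 0: 0.0163H* = 0.0731, so H* = 4.48.
From dB/dt = 0: 1.02(1 - B*/801) = 0.0241·4.48, giving B* = 801·(1 - 0.106) = 716.
From dH/dt = 0: 0.0094·716 - 0.465 = 0.0334C*, so C* = 6.27/0.0334 = 188.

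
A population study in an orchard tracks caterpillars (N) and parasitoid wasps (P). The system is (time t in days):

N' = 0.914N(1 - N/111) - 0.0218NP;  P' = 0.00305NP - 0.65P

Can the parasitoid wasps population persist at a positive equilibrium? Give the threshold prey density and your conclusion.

Threshold N = 213; K < 213, so no, the predator goes extinct.

The predator equation gives dP/dt > 0 only when N > 0.65/0.00305 = 213.
Without the predator, N → K = 111. Since 111 < 213, the predator cannot invade.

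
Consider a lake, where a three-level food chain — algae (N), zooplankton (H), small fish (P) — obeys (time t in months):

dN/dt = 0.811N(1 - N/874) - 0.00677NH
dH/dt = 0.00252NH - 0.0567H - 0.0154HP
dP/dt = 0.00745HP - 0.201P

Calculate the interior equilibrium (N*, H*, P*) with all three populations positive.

From dP/dt = 0: 0.00745H* = 0.201, so H* = 27.
From dN/dt = 0: 0.811(1 - N*/874) = 0.00677·27, giving N* = 874·(1 - 0.225) = 677.
From dH/dt = 0: 0.00252·677 - 0.0567 = 0.0154P*, so P* = 1.65/0.0154 = 107.

N* ≈ 677, H* ≈ 27, P* ≈ 107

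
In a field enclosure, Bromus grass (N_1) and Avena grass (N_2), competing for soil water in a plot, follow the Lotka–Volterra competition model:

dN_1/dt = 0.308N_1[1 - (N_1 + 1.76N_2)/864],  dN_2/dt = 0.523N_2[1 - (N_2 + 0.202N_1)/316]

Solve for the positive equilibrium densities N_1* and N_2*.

Setting both brackets to zero gives the nullclines N_1 + 1.76N_2 = 864 and 0.202N_1 + N_2 = 316.
Substituting N_2 = 316 - 0.202N_1 into the first: N_1(1 - 1.76·0.202) = 864 - 1.76·316.
So N_1* = 308/0.644 = 478, and then N_2* = 316 - 0.202·478 = 220.

N_1* ≈ 478, N_2* ≈ 220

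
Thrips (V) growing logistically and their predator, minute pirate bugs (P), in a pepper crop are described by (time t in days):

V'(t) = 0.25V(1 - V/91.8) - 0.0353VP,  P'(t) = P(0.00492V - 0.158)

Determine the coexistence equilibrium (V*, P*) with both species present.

From dP/dt = 0 with P > 0: 0.00492V* = 0.158, so V* = 32.1.
Substitute into dV/dt = 0: 0.25(1 - 32.1/91.8) = 0.0353P*.
The bracket is 0.65, giving P* = 0.163/0.0353 = 4.6.

V* ≈ 32.1, P* ≈ 4.6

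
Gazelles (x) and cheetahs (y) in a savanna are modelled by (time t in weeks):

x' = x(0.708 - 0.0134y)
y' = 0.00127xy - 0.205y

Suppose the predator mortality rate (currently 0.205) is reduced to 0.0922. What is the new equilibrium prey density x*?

At the interior fixed point, setting dy/dt = 0 with y > 0 fixes x* = (predator death rate)/(xy coefficient) — independent of the other coefficients.
With the change, x* = 0.0922/0.00127 = 72.6; it falls from 161.

x* ≈ 72.6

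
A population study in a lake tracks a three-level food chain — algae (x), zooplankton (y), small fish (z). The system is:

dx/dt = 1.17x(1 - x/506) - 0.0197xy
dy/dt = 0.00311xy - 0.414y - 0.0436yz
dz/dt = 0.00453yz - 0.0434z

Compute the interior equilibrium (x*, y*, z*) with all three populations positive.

From dz/dt = 0: 0.00453y* = 0.0434, so y* = 9.58.
From dx/dt = 0: 1.17(1 - x*/506) = 0.0197·9.58, giving x* = 506·(1 - 0.161) = 424.
From dy/dt = 0: 0.00311·424 - 0.414 = 0.0436z*, so z* = 0.906/0.0436 = 20.8.

x* ≈ 424, y* ≈ 9.58, z* ≈ 20.8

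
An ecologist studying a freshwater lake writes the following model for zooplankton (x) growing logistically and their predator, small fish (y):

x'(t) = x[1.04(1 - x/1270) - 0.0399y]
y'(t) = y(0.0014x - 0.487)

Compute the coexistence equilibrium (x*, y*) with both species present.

From dy/dt = 0 with y > 0: 0.0014x* = 0.487, so x* = 348.
Substitute into dx/dt = 0: 1.04(1 - 348/1270) = 0.0399y*.
The bracket is 0.726, giving y* = 0.755/0.0399 = 18.9.

x* ≈ 348, y* ≈ 18.9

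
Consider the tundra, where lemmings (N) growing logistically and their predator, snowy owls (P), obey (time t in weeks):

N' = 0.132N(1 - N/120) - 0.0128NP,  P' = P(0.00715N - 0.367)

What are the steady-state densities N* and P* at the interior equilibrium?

From dP/dt = 0 with P > 0: 0.00715N* = 0.367, so N* = 51.3.
Substitute into dN/dt = 0: 0.132(1 - 51.3/120) = 0.0128P*.
The bracket is 0.572, giving P* = 0.0755/0.0128 = 5.9.

N* ≈ 51.3, P* ≈ 5.9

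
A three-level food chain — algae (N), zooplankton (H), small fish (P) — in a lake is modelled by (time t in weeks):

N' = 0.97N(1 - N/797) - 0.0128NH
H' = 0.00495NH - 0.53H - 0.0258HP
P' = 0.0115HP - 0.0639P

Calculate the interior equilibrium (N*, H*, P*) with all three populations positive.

From dP/dt = 0: 0.0115H* = 0.0639, so H* = 5.56.
From dN/dt = 0: 0.97(1 - N*/797) = 0.0128·5.56, giving N* = 797·(1 - 0.0733) = 739.
From dH/dt = 0: 0.00495·739 - 0.53 = 0.0258P*, so P* = 3.13/0.0258 = 121.

N* ≈ 739, H* ≈ 5.56, P* ≈ 121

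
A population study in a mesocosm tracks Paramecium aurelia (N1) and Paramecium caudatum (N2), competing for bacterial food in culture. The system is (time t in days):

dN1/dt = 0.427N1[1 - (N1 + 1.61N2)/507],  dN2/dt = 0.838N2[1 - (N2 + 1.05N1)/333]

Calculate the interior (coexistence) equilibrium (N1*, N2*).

Setting both brackets to zero gives the nullclines N1 + 1.61N2 = 507 and 1.05N1 + N2 = 333.
Substituting N2 = 333 - 1.05N1 into the first: N1(1 - 1.61·1.05) = 507 - 1.61·333.
So N1* = -29.1/-0.691 = 42.2, and then N2* = 333 - 1.05·42.2 = 289.

N1* ≈ 42.2, N2* ≈ 289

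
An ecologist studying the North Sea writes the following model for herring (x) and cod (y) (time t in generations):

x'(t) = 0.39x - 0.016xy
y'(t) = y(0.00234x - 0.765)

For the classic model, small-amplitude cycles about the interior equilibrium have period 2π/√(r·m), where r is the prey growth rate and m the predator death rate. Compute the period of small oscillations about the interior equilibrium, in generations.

T ≈ 11.5 generations

Here r = 0.39 and m = 0.765, so r·m = 0.298.
ω = √0.298 = 0.546 per generation, hence T = 2π/ω ≈ 11.5 generations.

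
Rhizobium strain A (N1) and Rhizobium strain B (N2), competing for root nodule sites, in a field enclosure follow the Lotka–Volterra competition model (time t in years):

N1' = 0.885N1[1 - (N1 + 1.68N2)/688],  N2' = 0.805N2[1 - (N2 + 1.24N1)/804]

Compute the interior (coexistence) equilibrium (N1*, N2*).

N1* ≈ 612, N2* ≈ 45.3

Setting both brackets to zero gives the nullclines N1 + 1.68N2 = 688 and 1.24N1 + N2 = 804.
Substituting N2 = 804 - 1.24N1 into the first: N1(1 - 1.68·1.24) = 688 - 1.68·804.
So N1* = -663/-1.08 = 612, and then N2* = 804 - 1.24·612 = 45.3.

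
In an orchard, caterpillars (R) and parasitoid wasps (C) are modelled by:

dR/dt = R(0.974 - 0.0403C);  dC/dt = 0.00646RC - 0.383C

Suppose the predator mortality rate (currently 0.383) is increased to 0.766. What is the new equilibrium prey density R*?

At the interior fixed point, setting dC/dt = 0 with C > 0 fixes R* = (predator death rate)/(RC coefficient) — independent of the other coefficients.
With the change, R* = 0.766/0.00646 = 119; it rises from 59.3.

R* ≈ 119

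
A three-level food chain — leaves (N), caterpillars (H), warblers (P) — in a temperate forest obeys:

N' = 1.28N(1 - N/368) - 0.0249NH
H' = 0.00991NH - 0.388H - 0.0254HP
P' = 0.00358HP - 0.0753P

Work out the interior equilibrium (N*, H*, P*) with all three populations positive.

N* ≈ 217, H* ≈ 21, P* ≈ 69.6

From dP/dt = 0: 0.00358H* = 0.0753, so H* = 21.
From dN/dt = 0: 1.28(1 - N*/368) = 0.0249·21, giving N* = 368·(1 - 0.409) = 217.
From dH/dt = 0: 0.00991·217 - 0.388 = 0.0254P*, so P* = 1.77/0.0254 = 69.6.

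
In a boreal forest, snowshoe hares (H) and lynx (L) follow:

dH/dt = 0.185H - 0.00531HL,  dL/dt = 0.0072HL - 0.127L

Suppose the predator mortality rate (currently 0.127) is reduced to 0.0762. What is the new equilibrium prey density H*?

At the interior fixed point, setting dL/dt = 0 with L > 0 fixes H* = (predator death rate)/(HL coefficient) — independent of the other coefficients.
With the change, H* = 0.0762/0.0072 = 10.6; it falls from 17.6.

H* ≈ 10.6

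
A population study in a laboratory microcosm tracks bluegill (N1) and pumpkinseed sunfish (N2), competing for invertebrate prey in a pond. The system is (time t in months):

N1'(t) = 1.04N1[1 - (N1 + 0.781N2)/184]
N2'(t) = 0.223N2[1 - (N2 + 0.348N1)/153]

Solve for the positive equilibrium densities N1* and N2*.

N1* ≈ 88.6, N2* ≈ 122

Setting both brackets to zero gives the nullclines N1 + 0.781N2 = 184 and 0.348N1 + N2 = 153.
Substituting N2 = 153 - 0.348N1 into the first: N1(1 - 0.781·0.348) = 184 - 0.781·153.
So N1* = 64.5/0.728 = 88.6, and then N2* = 153 - 0.348·88.6 = 122.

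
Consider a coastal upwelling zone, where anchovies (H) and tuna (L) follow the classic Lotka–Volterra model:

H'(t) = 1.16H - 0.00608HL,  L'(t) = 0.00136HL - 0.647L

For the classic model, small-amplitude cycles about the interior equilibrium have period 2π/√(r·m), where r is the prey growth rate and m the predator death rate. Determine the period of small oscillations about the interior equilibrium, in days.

T ≈ 7.25 days

Here r = 1.16 and m = 0.647, so r·m = 0.751.
ω = √0.751 = 0.866 per day, hence T = 2π/ω ≈ 7.25 days.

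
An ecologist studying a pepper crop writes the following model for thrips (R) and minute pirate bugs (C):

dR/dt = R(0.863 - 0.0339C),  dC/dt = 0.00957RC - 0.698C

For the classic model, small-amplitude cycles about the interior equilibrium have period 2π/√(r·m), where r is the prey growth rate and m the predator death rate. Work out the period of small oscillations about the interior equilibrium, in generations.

T ≈ 8.1 generations

Here r = 0.863 and m = 0.698, so r·m = 0.602.
ω = √0.602 = 0.776 per generation, hence T = 2π/ω ≈ 8.1 generations.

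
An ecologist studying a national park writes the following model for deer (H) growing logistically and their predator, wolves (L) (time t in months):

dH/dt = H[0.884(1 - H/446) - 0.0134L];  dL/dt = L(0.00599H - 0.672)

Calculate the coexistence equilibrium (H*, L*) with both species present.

H* ≈ 112, L* ≈ 49.4

From dL/dt = 0 with L > 0: 0.00599H* = 0.672, so H* = 112.
Substitute into dH/dt = 0: 0.884(1 - 112/446) = 0.0134L*.
The bracket is 0.748, giving L* = 0.662/0.0134 = 49.4.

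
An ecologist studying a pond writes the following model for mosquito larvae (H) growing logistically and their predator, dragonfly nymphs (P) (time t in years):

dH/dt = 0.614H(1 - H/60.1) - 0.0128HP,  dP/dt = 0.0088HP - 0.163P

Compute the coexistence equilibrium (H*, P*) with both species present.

From dP/dt = 0 with P > 0: 0.0088H* = 0.163, so H* = 18.5.
Substitute into dH/dt = 0: 0.614(1 - 18.5/60.1) = 0.0128P*.
The bracket is 0.692, giving P* = 0.425/0.0128 = 33.2.

H* ≈ 18.5, P* ≈ 33.2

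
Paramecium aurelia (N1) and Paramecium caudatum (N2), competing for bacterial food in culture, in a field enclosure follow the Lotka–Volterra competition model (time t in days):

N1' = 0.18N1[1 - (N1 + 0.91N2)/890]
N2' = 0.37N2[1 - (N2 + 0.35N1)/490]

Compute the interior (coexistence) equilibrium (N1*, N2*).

Setting both brackets to zero gives the nullclines N1 + 0.91N2 = 890 and 0.35N1 + N2 = 490.
Substituting N2 = 490 - 0.35N1 into the first: N1(1 - 0.91·0.35) = 890 - 0.91·490.
So N1* = 444/0.681 = 652, and then N2* = 490 - 0.35·652 = 262.

N1* ≈ 652, N2* ≈ 262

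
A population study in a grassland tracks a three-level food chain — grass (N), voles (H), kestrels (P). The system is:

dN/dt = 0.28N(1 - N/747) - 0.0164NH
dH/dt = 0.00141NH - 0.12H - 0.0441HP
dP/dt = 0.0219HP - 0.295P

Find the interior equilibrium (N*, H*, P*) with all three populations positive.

From dP/dt = 0: 0.0219H* = 0.295, so H* = 13.5.
From dN/dt = 0: 0.28(1 - N*/747) = 0.0164·13.5, giving N* = 747·(1 - 0.789) = 158.
From dH/dt = 0: 0.00141·158 - 0.12 = 0.0441P*, so P* = 0.102/0.0441 = 2.32.

N* ≈ 158, H* ≈ 13.5, P* ≈ 2.32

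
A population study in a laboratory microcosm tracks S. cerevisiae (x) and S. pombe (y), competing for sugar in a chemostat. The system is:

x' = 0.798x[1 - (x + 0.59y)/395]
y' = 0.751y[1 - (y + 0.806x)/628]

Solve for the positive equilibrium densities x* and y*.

x* ≈ 46.7, y* ≈ 590

Setting both brackets to zero gives the nullclines x + 0.59y = 395 and 0.806x + y = 628.
Substituting y = 628 - 0.806x into the first: x(1 - 0.59·0.806) = 395 - 0.59·628.
So x* = 24.5/0.524 = 46.7, and then y* = 628 - 0.806·46.7 = 590.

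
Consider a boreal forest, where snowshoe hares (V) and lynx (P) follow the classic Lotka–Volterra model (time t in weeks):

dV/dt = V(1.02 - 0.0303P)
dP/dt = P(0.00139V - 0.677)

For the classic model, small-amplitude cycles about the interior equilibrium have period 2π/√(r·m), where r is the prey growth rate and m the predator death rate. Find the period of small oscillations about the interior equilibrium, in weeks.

Here r = 1.02 and m = 0.677, so r·m = 0.691.
ω = √0.691 = 0.831 per week, hence T = 2π/ω ≈ 7.56 weeks.

T ≈ 7.56 weeks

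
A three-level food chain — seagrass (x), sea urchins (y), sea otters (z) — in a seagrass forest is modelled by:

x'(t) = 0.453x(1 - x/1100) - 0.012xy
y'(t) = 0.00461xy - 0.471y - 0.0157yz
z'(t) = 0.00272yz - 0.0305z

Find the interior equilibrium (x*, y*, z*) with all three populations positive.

From dz/dt = 0: 0.00272y* = 0.0305, so y* = 11.2.
From dx/dt = 0: 0.453(1 - x*/1100) = 0.012·11.2, giving x* = 1100·(1 - 0.297) = 773.
From dy/dt = 0: 0.00461·773 - 0.471 = 0.0157z*, so z* = 3.09/0.0157 = 197.

x* ≈ 773, y* ≈ 11.2, z* ≈ 197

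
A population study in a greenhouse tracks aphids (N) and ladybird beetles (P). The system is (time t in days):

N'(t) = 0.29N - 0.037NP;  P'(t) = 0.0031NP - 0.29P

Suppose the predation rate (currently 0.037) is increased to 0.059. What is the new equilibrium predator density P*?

At the interior fixed point, setting dN/dt = 0 with N > 0 fixes P* = (prey growth rate)/(NP coefficient) — independent of the other coefficients.
With the change, P* = 0.29/0.059 = 4.92; it falls from 7.84.

P* ≈ 4.92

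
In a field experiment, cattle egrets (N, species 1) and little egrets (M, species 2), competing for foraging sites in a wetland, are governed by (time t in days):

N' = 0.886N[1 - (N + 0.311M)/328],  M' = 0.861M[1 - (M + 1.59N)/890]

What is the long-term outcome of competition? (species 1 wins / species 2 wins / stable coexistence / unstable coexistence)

Compare the nullcline intercepts: K1/α12 = 328/0.311 = 1050 > K2 = 890; K2/α21 = 890/1.59 = 560 > K1 = 328.
Since both inequalities hold, each species can invade when rare, so the interior equilibrium is stable.

stable coexistence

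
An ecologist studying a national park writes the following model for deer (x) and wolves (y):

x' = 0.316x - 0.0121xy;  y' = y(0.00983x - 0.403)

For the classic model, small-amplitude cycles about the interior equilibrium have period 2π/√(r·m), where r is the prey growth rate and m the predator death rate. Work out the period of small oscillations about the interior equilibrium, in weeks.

T ≈ 17.6 weeks

Here r = 0.316 and m = 0.403, so r·m = 0.127.
ω = √0.127 = 0.357 per week, hence T = 2π/ω ≈ 17.6 weeks.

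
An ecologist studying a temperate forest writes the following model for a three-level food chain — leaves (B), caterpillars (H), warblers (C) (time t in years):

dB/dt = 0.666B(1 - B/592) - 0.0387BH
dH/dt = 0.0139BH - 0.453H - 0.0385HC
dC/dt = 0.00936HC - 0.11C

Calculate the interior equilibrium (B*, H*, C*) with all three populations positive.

B* ≈ 188, H* ≈ 11.8, C* ≈ 56

From dC/dt = 0: 0.00936H* = 0.11, so H* = 11.8.
From dB/dt = 0: 0.666(1 - B*/592) = 0.0387·11.8, giving B* = 592·(1 - 0.683) = 188.
From dH/dt = 0: 0.0139·188 - 0.453 = 0.0385C*, so C* = 2.16/0.0385 = 56.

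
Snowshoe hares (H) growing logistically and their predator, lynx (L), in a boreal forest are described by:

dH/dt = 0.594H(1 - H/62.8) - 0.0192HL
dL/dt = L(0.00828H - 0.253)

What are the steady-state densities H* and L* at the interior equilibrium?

From dL/dt = 0 with L > 0: 0.00828H* = 0.253, so H* = 30.6.
Substitute into dH/dt = 0: 0.594(1 - 30.6/62.8) = 0.0192L*.
The bracket is 0.513, giving L* = 0.305/0.0192 = 15.9.

H* ≈ 30.6, L* ≈ 15.9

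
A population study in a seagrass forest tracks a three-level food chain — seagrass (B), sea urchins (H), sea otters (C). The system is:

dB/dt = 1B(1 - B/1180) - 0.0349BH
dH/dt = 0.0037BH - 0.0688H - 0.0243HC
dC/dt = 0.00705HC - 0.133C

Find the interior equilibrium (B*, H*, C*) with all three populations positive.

From dC/dt = 0: 0.00705H* = 0.133, so H* = 18.9.
From dB/dt = 0: 1(1 - B*/1180) = 0.0349·18.9, giving B* = 1180·(1 - 0.658) = 403.
From dH/dt = 0: 0.0037·403 - 0.0688 = 0.0243C*, so C* = 1.42/0.0243 = 58.5.

B* ≈ 403, H* ≈ 18.9, C* ≈ 58.5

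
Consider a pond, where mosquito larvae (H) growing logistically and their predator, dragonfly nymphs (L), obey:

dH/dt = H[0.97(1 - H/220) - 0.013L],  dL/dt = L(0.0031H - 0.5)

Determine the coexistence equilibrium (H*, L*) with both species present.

From dL/dt = 0 with L > 0: 0.0031H* = 0.5, so H* = 161.
Substitute into dH/dt = 0: 0.97(1 - 161/220) = 0.013L*.
The bracket is 0.267, giving L* = 0.259/0.013 = 19.9.

H* ≈ 161, L* ≈ 19.9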